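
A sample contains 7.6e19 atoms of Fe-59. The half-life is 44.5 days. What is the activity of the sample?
A = λN = 1.184e18 decays/day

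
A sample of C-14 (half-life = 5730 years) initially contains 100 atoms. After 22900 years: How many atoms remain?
N = N₀(1/2)^(t/t½) = 6.265 atoms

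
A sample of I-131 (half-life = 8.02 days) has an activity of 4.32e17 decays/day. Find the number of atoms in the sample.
N = A/λ = 4.998e18 atoms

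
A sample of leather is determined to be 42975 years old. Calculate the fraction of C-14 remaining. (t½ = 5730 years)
N/N₀ = (1/2)^(t/t½) = 0.005524 = 0.552%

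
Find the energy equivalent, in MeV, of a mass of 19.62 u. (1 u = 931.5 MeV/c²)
E = mc² = 18280 MeV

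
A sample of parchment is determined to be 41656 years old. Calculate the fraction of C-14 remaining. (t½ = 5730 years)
N/N₀ = (1/2)^(t/t½) = 0.00648 = 0.648%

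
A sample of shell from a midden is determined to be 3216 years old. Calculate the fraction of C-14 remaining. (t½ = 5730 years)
N/N₀ = (1/2)^(t/t½) = 0.6777 = 67.8%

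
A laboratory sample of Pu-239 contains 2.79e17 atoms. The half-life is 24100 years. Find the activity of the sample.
A = λN = 8.024e12 decays/year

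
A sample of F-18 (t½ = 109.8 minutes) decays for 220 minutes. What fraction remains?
N/N₀ = (1/2)^(t/t½) = 0.2494 = 24.9%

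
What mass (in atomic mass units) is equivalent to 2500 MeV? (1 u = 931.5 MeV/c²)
m = E/c² = 2.684 u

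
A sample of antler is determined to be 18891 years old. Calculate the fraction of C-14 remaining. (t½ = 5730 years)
N/N₀ = (1/2)^(t/t½) = 0.1018 = 10.2%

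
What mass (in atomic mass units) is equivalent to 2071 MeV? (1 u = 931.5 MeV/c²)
m = E/c² = 2.223 u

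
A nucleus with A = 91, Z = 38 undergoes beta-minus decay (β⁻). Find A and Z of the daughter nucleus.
Daughter: A = 91, Z = 39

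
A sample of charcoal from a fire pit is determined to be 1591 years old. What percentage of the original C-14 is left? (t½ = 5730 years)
N/N₀ = (1/2)^(t/t½) = 0.8249 = 82.5%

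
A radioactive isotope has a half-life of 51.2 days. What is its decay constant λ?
λ = ln(2)/t½ = 0.01354 day⁻¹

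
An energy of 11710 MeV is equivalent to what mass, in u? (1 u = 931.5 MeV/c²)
m = E/c² = 12.57 u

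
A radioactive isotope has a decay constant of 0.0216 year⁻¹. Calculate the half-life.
t½ = ln(2)/λ = 32.09 years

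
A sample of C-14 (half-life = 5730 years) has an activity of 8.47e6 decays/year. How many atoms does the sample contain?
N = A/λ = 7.002e10 atoms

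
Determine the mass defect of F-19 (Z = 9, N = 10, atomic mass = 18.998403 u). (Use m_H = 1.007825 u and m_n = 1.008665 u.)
Δm = Z·m_H + N·m_n − M = 0.1587 u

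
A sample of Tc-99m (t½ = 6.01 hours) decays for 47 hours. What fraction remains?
N/N₀ = (1/2)^(t/t½) = 0.004424 = 0.442%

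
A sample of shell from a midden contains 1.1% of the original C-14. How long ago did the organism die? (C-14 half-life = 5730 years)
Age = t½ × log₂(1/ratio) = 37280 years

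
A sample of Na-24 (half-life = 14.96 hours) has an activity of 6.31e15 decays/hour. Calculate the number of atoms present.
N = A/λ = 1.362e17 atoms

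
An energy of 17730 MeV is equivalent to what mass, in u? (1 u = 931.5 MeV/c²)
m = E/c² = 19.03 u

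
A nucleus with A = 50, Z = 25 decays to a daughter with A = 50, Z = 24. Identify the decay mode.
ΔA = 0, ΔZ = -1 ⇒ beta-plus decay (β⁺) or electron capture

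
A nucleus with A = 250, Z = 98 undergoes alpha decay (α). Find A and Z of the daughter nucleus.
Daughter: A = 246, Z = 96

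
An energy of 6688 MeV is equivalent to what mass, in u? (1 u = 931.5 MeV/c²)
m = E/c² = 7.18 u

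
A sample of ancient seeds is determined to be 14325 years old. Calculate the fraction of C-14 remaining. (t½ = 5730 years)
N/N₀ = (1/2)^(t/t½) = 0.1768 = 17.7%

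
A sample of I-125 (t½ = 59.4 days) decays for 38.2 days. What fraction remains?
N/N₀ = (1/2)^(t/t½) = 0.6403 = 64%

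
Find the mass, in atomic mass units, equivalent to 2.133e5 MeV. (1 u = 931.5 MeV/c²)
m = E/c² = 229 u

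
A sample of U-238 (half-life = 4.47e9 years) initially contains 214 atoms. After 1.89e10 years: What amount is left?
N = N₀(1/2)^(t/t½) = 11.42 atoms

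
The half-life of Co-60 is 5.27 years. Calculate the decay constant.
λ = ln(2)/t½ = 0.1315 year⁻¹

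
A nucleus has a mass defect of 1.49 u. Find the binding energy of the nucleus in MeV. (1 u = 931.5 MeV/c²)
B.E. = Δm × 931.5 = 1388 MeV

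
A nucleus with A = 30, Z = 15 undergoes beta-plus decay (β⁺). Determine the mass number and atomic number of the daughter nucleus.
Daughter: A = 30, Z = 14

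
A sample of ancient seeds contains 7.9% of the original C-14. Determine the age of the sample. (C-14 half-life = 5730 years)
Age = t½ × log₂(1/ratio) = 20980 years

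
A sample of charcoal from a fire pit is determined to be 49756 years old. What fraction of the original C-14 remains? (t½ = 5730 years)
N/N₀ = (1/2)^(t/t½) = 0.002432 = 0.243%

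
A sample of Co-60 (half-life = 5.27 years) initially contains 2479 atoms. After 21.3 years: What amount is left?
N = N₀(1/2)^(t/t½) = 150.5 atoms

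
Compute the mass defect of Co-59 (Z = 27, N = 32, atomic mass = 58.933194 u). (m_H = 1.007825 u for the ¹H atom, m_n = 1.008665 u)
Δm = Z·m_H + N·m_n − M = 0.5554 u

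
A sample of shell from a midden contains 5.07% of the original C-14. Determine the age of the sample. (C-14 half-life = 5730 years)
Age = t½ × log₂(1/ratio) = 24650 years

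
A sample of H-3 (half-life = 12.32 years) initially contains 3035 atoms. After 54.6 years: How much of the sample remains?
N = N₀(1/2)^(t/t½) = 140.6 atoms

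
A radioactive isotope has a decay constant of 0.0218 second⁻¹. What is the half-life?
t½ = ln(2)/λ = 31.8 seconds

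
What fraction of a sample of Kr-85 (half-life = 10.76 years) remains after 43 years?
N/N₀ = (1/2)^(t/t½) = 0.06266 = 6.27%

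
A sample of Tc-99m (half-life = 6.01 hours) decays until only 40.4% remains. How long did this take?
t = t½ × log₂(N₀/N) = 7.859 hours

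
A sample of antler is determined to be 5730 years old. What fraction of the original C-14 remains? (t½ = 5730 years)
N/N₀ = (1/2)^(t/t½) = 0.5 = 50%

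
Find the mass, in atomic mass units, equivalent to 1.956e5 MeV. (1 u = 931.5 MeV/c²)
m = E/c² = 210 u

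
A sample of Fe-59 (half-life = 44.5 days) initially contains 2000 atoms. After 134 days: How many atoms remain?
N = N₀(1/2)^(t/t½) = 248.1 atoms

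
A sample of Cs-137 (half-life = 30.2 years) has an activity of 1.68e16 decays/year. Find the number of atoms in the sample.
N = A/λ = 7.32e17 atoms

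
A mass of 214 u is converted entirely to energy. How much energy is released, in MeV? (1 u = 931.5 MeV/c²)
E = mc² = 1.993e5 MeV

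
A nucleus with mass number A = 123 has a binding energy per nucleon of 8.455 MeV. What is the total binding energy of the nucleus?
B.E. = 8.455 × 123 = 1040 MeV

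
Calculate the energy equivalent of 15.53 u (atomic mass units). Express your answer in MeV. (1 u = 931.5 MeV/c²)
E = mc² = 14470 MeV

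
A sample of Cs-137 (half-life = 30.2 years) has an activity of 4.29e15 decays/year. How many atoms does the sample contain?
N = A/λ = 1.869e17 atoms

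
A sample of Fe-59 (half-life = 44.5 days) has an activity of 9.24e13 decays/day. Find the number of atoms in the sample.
N = A/λ = 5.932e15 atoms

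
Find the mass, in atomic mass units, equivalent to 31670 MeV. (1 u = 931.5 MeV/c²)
m = E/c² = 34 u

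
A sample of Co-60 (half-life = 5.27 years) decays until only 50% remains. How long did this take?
t = t½ × log₂(N₀/N) = 5.27 years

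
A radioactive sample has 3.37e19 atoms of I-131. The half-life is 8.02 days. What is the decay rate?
A = λN = 2.913e18 decays/day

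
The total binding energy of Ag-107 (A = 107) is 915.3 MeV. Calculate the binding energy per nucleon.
B.E./A = 915.3/107 = 8.554 MeV/nucleon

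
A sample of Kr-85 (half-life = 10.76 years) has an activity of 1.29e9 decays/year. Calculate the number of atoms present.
N = A/λ = 2.003e10 atoms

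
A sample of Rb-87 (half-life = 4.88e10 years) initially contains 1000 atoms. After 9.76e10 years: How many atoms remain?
N = N₀(1/2)^(t/t½) = 250 atoms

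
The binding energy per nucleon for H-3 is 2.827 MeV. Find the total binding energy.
B.E. = 2.827 × 3 = 8.481 MeV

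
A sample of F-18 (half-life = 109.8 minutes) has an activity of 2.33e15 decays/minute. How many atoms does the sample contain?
N = A/λ = 3.691e17 atoms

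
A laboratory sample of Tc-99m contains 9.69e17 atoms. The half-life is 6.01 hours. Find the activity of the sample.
A = λN = 1.118e17 decays/hour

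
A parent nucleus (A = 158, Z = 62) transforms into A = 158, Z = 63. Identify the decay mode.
ΔA = 0, ΔZ = +1 ⇒ beta-minus decay (β⁻)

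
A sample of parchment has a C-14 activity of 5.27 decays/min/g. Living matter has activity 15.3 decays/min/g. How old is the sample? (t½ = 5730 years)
Age = t½ × log₂(A₀/A) = 8811 years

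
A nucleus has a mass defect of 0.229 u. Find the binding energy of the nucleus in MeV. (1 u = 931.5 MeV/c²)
B.E. = Δm × 931.5 = 213.3 MeV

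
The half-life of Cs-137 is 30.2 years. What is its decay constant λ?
λ = ln(2)/t½ = 0.02295 year⁻¹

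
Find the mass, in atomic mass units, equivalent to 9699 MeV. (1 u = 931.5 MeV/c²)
m = E/c² = 10.41 u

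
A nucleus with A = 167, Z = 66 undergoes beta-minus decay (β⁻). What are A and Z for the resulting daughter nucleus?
Daughter: A = 167, Z = 67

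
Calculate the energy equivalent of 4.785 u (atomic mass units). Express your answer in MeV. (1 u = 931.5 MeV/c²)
E = mc² = 4457 MeV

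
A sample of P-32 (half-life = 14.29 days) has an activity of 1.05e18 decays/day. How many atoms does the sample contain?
N = A/λ = 2.165e19 atoms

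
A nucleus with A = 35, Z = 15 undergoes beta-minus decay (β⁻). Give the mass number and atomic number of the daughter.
Daughter: A = 35, Z = 16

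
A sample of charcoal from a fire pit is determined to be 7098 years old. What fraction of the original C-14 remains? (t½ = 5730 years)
N/N₀ = (1/2)^(t/t½) = 0.4237 = 42.4%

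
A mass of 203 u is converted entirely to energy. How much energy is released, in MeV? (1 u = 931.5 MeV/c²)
E = mc² = 1.891e5 MeV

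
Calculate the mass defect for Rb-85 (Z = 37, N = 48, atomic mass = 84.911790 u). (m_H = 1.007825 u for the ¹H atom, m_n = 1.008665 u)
Δm = Z·m_H + N·m_n − M = 0.7937 u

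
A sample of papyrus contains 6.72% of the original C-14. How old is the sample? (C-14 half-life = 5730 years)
Age = t½ × log₂(1/ratio) = 22320 years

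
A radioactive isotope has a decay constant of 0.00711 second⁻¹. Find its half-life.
t½ = ln(2)/λ = 97.49 seconds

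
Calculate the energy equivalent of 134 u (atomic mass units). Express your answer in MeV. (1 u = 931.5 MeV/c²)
E = mc² = 1.248e5 MeV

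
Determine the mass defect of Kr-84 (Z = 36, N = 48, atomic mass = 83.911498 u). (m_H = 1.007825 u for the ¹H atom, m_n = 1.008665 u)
Δm = Z·m_H + N·m_n − M = 0.7861 u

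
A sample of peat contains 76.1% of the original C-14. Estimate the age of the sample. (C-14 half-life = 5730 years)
Age = t½ × log₂(1/ratio) = 2258 years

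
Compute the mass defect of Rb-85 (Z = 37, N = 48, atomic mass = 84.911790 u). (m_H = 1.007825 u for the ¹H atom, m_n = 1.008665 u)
Δm = Z·m_H + N·m_n − M = 0.7937 u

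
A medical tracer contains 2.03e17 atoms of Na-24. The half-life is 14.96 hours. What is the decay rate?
A = λN = 9.406e15 decays/hour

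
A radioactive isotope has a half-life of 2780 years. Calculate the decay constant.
λ = ln(2)/t½ = 2.493e-4 year⁻¹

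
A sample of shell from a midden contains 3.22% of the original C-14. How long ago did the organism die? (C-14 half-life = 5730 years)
Age = t½ × log₂(1/ratio) = 28400 years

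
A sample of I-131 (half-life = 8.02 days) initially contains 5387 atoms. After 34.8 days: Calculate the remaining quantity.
N = N₀(1/2)^(t/t½) = 266.2 atoms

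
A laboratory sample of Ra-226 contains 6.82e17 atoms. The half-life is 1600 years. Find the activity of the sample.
A = λN = 2.955e14 decays/year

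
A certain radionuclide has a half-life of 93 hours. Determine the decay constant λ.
λ = ln(2)/t½ = 0.007453 hour⁻¹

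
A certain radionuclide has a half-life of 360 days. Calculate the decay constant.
λ = ln(2)/t½ = 0.001925 day⁻¹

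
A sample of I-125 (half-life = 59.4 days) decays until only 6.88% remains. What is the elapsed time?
t = t½ × log₂(N₀/N) = 229.4 days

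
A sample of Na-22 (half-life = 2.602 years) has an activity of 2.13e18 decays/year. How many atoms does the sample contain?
N = A/λ = 7.996e18 atoms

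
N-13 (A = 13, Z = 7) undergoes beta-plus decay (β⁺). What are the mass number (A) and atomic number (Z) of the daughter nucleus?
Daughter: A = 13, Z = 6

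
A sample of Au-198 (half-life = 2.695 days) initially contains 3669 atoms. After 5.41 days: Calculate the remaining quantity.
N = N₀(1/2)^(t/t½) = 912.5 atoms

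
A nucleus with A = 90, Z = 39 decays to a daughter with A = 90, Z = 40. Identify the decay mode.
ΔA = 0, ΔZ = +1 ⇒ beta-minus decay (β⁻)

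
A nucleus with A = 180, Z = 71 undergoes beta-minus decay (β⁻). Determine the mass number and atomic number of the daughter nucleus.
Daughter: A = 180, Z = 72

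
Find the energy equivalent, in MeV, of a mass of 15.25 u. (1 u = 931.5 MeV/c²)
E = mc² = 14210 MeV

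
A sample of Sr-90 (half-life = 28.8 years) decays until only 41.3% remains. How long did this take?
t = t½ × log₂(N₀/N) = 36.74 years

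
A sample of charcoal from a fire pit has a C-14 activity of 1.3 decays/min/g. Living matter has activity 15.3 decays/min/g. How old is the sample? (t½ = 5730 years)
Age = t½ × log₂(A₀/A) = 20380 years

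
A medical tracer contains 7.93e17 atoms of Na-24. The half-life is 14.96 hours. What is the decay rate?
A = λN = 3.674e16 decays/hour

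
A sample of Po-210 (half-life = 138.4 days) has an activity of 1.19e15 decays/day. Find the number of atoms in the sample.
N = A/λ = 2.376e17 atoms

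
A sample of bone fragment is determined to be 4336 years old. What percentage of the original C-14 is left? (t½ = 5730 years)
N/N₀ = (1/2)^(t/t½) = 0.5918 = 59.2%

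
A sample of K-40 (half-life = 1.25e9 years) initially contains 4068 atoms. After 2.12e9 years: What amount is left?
N = N₀(1/2)^(t/t½) = 1256 atoms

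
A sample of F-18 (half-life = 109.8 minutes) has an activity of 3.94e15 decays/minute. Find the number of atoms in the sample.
N = A/λ = 6.241e17 atoms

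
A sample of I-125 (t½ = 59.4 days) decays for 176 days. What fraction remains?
N/N₀ = (1/2)^(t/t½) = 0.1283 = 12.8%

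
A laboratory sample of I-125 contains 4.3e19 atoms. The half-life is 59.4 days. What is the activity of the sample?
A = λN = 5.018e17 decays/day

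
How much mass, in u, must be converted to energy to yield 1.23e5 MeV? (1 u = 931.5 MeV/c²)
m = E/c² = 132 u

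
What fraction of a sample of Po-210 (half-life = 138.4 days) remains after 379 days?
N/N₀ = (1/2)^(t/t½) = 0.1498 = 15%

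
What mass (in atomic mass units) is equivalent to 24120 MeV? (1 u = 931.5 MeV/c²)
m = E/c² = 25.89 u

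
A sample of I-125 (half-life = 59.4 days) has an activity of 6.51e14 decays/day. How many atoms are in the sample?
N = A/λ = 5.579e16 atoms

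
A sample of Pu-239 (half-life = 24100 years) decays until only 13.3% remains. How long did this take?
t = t½ × log₂(N₀/N) = 70140 years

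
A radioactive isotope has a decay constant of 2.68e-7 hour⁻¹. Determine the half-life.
t½ = ln(2)/λ = 2.586e6 hours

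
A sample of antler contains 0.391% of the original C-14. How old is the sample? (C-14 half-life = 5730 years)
Age = t½ × log₂(1/ratio) = 45830 years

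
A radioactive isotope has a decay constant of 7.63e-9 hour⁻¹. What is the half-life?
t½ = ln(2)/λ = 9.084e7 hours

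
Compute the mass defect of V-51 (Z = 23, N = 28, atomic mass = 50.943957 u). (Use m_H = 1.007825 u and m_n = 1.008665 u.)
Δm = Z·m_H + N·m_n − M = 0.4786 u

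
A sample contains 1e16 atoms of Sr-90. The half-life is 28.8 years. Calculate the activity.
A = λN = 2.407e14 decays/year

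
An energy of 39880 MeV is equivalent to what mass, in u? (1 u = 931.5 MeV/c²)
m = E/c² = 42.81 u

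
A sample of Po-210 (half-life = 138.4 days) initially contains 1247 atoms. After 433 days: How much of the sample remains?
N = N₀(1/2)^(t/t½) = 142.6 atoms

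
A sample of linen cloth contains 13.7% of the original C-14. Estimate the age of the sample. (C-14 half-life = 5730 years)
Age = t½ × log₂(1/ratio) = 16430 years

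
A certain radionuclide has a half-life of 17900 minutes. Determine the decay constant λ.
λ = ln(2)/t½ = 3.872e-5 minute⁻¹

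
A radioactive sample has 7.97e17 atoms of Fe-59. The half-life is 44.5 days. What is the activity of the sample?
A = λN = 1.241e16 decays/day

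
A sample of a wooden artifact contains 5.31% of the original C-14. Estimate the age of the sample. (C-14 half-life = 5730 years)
Age = t½ × log₂(1/ratio) = 24270 years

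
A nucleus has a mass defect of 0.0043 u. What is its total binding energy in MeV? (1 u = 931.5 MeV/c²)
B.E. = Δm × 931.5 = 4.005 MeV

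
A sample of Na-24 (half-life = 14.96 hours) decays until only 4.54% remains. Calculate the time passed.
t = t½ × log₂(N₀/N) = 66.74 hours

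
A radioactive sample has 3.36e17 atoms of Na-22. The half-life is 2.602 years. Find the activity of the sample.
A = λN = 8.951e16 decays/year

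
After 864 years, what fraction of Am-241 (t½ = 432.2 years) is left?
N/N₀ = (1/2)^(t/t½) = 0.2502 = 25%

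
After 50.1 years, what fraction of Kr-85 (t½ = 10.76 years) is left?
N/N₀ = (1/2)^(t/t½) = 0.03966 = 3.97%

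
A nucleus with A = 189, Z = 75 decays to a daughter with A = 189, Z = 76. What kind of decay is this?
ΔA = 0, ΔZ = +1 ⇒ beta-minus decay (β⁻)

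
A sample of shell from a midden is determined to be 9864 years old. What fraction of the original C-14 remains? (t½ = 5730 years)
N/N₀ = (1/2)^(t/t½) = 0.3032 = 30.3%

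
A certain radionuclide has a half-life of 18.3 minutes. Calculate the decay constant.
λ = ln(2)/t½ = 0.03788 minute⁻¹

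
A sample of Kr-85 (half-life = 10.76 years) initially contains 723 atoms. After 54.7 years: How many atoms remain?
N = N₀(1/2)^(t/t½) = 21.32 atoms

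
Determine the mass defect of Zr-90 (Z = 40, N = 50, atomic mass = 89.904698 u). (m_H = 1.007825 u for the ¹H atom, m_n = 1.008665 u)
Δm = Z·m_H + N·m_n − M = 0.8416 u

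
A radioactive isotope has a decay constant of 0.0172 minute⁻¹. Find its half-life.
t½ = ln(2)/λ = 40.3 minutes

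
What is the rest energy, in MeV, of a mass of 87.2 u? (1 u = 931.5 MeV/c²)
E = mc² = 81230 MeV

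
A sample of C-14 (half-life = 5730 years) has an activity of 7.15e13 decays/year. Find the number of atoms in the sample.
N = A/λ = 5.911e17 atoms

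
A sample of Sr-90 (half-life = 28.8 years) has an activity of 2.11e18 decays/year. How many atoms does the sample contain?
N = A/λ = 8.767e19 atoms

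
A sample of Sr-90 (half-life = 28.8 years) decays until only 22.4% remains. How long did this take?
t = t½ × log₂(N₀/N) = 62.16 years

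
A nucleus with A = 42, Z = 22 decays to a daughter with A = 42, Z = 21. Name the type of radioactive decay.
ΔA = 0, ΔZ = -1 ⇒ beta-plus decay (β⁺) or electron capture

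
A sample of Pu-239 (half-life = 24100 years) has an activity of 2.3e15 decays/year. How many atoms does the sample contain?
N = A/λ = 7.997e19 atoms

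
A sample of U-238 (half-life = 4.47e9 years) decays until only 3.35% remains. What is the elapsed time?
t = t½ × log₂(N₀/N) = 2.19e10 years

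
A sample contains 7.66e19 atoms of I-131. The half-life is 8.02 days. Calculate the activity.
A = λN = 6.62e18 decays/day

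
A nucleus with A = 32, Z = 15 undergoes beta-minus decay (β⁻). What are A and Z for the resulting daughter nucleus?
Daughter: A = 32, Z = 16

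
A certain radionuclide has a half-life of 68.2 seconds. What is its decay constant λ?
λ = ln(2)/t½ = 0.01016 second⁻¹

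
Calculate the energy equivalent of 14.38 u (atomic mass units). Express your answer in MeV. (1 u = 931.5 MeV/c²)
E = mc² = 13390 MeV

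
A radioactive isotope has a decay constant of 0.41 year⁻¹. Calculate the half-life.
t½ = ln(2)/λ = 1.691 years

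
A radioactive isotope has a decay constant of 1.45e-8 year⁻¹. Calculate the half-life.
t½ = ln(2)/λ = 4.78e7 years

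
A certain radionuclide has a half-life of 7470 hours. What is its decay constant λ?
λ = ln(2)/t½ = 9.279e-5 hour⁻¹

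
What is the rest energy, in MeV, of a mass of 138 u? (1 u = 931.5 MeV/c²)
E = mc² = 1.285e5 MeV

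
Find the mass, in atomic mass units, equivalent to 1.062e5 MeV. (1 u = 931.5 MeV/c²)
m = E/c² = 114 u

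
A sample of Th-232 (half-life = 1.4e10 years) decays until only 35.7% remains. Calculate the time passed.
t = t½ × log₂(N₀/N) = 2.08e10 years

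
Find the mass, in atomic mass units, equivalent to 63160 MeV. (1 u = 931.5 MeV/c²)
m = E/c² = 67.8 u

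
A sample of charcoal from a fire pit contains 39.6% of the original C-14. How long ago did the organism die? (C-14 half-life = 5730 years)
Age = t½ × log₂(1/ratio) = 7658 years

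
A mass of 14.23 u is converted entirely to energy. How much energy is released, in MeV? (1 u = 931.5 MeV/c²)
E = mc² = 13260 MeV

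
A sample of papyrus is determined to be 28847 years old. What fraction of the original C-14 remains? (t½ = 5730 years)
N/N₀ = (1/2)^(t/t½) = 0.03051 = 3.05%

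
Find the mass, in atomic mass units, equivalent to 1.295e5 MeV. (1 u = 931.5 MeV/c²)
m = E/c² = 139 u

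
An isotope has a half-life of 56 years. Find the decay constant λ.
λ = ln(2)/t½ = 0.01238 year⁻¹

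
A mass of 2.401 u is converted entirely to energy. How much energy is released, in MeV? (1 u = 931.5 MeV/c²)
E = mc² = 2237 MeV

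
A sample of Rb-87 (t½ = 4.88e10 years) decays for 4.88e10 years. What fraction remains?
N/N₀ = (1/2)^(t/t½) = 0.5 = 50%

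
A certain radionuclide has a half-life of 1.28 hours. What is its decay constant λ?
λ = ln(2)/t½ = 0.5415 hour⁻¹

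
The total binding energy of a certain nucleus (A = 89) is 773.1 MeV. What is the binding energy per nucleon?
B.E./A = 773.1/89 = 8.687 MeV/nucleon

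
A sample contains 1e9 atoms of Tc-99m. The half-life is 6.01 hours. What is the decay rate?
A = λN = 1.153e8 decays/hour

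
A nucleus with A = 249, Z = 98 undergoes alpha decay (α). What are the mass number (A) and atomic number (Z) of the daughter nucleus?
Daughter: A = 245, Z = 96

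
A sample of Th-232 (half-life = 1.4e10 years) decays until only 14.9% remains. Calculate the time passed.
t = t½ × log₂(N₀/N) = 3.845e10 years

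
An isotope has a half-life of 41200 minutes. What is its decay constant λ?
λ = ln(2)/t½ = 1.682e-5 minute⁻¹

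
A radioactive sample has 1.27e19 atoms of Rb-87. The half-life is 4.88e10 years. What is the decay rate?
A = λN = 1.804e8 decays/year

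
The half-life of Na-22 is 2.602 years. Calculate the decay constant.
λ = ln(2)/t½ = 0.2664 year⁻¹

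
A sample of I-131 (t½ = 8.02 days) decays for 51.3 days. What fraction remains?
N/N₀ = (1/2)^(t/t½) = 0.01187 = 1.19%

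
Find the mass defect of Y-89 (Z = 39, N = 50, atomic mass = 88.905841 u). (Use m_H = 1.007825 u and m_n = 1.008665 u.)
Δm = Z·m_H + N·m_n − M = 0.8326 u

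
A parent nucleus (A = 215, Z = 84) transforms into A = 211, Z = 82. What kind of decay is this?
ΔA = -4, ΔZ = -2 ⇒ alpha decay (α)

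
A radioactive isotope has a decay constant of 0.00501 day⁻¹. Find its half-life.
t½ = ln(2)/λ = 138.4 days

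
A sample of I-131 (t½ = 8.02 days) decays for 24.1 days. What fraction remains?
N/N₀ = (1/2)^(t/t½) = 0.1246 = 12.5%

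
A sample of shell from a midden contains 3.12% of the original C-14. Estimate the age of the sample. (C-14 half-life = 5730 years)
Age = t½ × log₂(1/ratio) = 28660 years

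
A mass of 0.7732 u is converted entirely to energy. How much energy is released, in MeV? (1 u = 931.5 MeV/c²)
E = mc² = 720.2 MeV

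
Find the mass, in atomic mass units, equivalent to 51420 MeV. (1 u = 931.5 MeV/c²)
m = E/c² = 55.2 u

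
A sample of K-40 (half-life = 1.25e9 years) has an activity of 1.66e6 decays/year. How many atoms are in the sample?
N = A/λ = 2.994e15 atoms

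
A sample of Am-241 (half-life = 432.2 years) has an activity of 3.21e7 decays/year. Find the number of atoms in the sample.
N = A/λ = 2.002e10 atoms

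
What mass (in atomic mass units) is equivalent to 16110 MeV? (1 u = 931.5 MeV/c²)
m = E/c² = 17.29 u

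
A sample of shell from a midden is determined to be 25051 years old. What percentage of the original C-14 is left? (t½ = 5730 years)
N/N₀ = (1/2)^(t/t½) = 0.0483 = 4.83%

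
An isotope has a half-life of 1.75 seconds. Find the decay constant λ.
λ = ln(2)/t½ = 0.3961 second⁻¹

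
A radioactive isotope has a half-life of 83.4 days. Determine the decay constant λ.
λ = ln(2)/t½ = 0.008311 day⁻¹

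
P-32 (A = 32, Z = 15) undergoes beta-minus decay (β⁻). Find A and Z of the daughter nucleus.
Daughter: A = 32, Z = 16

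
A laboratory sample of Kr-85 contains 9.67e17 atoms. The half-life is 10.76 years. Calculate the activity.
A = λN = 6.229e16 decays/year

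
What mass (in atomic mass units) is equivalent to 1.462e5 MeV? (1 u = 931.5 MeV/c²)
m = E/c² = 157 u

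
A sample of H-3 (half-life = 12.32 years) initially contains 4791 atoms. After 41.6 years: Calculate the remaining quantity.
N = N₀(1/2)^(t/t½) = 461.3 atoms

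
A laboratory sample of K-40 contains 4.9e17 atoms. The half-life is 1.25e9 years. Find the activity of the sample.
A = λN = 2.717e8 decays/year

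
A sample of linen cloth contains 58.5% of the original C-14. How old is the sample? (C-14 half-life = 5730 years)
Age = t½ × log₂(1/ratio) = 4432 years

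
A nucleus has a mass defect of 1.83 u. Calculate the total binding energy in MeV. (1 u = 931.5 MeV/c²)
B.E. = Δm × 931.5 = 1705 MeV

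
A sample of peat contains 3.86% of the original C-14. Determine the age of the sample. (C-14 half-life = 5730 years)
Age = t½ × log₂(1/ratio) = 26900 years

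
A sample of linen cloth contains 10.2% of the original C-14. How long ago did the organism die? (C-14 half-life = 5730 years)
Age = t½ × log₂(1/ratio) = 18870 years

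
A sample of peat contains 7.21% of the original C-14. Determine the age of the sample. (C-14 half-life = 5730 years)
Age = t½ × log₂(1/ratio) = 21740 years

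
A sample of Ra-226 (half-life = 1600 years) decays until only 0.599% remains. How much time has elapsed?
t = t½ × log₂(N₀/N) = 11810 years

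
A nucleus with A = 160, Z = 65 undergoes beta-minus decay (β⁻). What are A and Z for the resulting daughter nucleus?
Daughter: A = 160, Z = 66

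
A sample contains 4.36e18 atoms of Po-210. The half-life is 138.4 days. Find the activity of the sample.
A = λN = 2.184e16 decays/day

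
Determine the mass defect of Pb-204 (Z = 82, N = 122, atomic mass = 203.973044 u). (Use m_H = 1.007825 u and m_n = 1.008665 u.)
Δm = Z·m_H + N·m_n − M = 1.726 u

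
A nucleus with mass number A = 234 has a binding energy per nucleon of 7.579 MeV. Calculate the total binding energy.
B.E. = 7.579 × 234 = 1773 MeV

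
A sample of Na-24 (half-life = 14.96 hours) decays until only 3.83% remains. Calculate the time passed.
t = t½ × log₂(N₀/N) = 70.41 hours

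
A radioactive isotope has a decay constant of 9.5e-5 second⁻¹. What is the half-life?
t½ = ln(2)/λ = 7296 seconds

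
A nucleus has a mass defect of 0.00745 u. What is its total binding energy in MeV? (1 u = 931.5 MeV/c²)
B.E. = Δm × 931.5 = 6.94 MeV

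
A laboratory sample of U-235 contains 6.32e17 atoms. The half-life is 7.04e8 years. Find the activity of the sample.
A = λN = 6.223e8 decays/year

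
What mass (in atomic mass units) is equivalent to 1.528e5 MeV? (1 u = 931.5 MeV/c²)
m = E/c² = 164 u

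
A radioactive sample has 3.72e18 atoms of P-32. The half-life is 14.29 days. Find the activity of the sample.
A = λN = 1.804e17 decays/day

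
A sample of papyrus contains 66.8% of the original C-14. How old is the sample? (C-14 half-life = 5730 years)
Age = t½ × log₂(1/ratio) = 3335 years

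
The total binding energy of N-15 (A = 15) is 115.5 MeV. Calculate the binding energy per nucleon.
B.E./A = 115.5/15 = 7.7 MeV/nucleon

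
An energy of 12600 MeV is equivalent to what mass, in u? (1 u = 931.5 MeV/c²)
m = E/c² = 13.53 u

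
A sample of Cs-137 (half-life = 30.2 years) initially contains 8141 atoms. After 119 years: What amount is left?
N = N₀(1/2)^(t/t½) = 530.3 atoms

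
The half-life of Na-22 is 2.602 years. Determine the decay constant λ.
λ = ln(2)/t½ = 0.2664 year⁻¹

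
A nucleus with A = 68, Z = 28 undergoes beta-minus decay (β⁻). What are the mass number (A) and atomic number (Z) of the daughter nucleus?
Daughter: A = 68, Z = 29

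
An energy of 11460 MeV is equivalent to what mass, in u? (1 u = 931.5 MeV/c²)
m = E/c² = 12.3 u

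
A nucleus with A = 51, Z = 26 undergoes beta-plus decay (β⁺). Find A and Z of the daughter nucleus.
Daughter: A = 51, Z = 25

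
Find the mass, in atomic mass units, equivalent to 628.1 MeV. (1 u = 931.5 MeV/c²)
m = E/c² = 0.6743 u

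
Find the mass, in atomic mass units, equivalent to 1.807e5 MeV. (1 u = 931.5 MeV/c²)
m = E/c² = 194 u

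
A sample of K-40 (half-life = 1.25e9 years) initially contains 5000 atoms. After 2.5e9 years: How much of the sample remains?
N = N₀(1/2)^(t/t½) = 1250 atoms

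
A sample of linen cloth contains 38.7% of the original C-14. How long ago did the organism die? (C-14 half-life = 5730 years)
Age = t½ × log₂(1/ratio) = 7848 years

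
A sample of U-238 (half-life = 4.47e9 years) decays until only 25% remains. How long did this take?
t = t½ × log₂(N₀/N) = 8.94e9 years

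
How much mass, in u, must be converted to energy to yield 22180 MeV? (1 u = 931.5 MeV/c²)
m = E/c² = 23.81 u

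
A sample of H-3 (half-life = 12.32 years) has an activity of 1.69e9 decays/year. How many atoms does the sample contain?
N = A/λ = 3.004e10 atoms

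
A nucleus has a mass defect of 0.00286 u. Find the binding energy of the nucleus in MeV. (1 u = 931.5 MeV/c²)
B.E. = Δm × 931.5 = 2.664 MeV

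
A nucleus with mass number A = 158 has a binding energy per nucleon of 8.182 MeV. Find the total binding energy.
B.E. = 8.182 × 158 = 1293 MeV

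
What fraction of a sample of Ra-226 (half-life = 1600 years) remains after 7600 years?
N/N₀ = (1/2)^(t/t½) = 0.03716 = 3.72%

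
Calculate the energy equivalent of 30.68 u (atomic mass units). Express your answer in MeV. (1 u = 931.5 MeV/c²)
E = mc² = 28580 MeV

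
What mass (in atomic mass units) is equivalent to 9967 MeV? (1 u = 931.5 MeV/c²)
m = E/c² = 10.7 u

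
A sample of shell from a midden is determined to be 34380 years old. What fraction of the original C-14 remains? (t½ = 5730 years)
N/N₀ = (1/2)^(t/t½) = 0.01562 = 1.56%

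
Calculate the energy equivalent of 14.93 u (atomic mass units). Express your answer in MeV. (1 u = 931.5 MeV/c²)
E = mc² = 13910 MeV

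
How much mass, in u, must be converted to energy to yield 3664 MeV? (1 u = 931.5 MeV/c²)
m = E/c² = 3.933 u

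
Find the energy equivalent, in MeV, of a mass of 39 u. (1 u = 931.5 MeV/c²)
E = mc² = 36330 MeV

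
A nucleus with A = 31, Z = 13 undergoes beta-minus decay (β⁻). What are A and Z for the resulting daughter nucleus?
Daughter: A = 31, Z = 14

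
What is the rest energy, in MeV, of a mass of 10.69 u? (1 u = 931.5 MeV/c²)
E = mc² = 9958 MeV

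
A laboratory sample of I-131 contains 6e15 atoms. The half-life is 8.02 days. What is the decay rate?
A = λN = 5.186e14 decays/day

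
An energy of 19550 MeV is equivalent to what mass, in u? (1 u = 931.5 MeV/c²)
m = E/c² = 20.99 u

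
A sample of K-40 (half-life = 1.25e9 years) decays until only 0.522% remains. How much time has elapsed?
t = t½ × log₂(N₀/N) = 9.477e9 years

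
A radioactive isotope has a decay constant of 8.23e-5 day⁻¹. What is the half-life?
t½ = ln(2)/λ = 8422 days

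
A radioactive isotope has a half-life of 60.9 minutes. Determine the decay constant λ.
λ = ln(2)/t½ = 0.01138 minute⁻¹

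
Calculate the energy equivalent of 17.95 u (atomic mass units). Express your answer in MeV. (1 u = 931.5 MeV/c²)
E = mc² = 16720 MeV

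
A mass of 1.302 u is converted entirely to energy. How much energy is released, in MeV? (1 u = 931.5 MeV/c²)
E = mc² = 1213 MeV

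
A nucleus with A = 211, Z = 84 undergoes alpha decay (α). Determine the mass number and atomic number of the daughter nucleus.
Daughter: A = 207, Z = 82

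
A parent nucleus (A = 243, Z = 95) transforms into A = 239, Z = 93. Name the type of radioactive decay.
ΔA = -4, ΔZ = -2 ⇒ alpha decay (α)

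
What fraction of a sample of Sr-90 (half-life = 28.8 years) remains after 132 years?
N/N₀ = (1/2)^(t/t½) = 0.04171 = 4.17%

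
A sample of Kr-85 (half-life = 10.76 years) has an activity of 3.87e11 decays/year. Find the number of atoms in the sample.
N = A/λ = 6.008e12 atoms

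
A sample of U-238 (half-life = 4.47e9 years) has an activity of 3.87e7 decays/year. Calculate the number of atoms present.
N = A/λ = 2.496e17 atoms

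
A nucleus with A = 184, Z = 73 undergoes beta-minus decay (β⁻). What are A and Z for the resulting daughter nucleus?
Daughter: A = 184, Z = 74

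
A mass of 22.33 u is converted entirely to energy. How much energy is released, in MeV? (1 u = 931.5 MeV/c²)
E = mc² = 20800 MeV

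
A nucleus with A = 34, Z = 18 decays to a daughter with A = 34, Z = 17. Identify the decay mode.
ΔA = 0, ΔZ = -1 ⇒ beta-plus decay (β⁺) or electron capture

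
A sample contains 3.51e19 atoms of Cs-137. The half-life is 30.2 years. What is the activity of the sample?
A = λN = 8.056e17 decays/year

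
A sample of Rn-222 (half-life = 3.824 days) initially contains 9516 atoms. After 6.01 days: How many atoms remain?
N = N₀(1/2)^(t/t½) = 3201 atoms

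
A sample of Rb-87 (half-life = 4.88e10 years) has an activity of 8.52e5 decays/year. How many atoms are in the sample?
N = A/λ = 5.998e16 atoms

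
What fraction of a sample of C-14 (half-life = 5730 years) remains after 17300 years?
N/N₀ = (1/2)^(t/t½) = 0.1233 = 12.3%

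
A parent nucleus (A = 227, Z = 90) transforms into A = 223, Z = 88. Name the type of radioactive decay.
ΔA = -4, ΔZ = -2 ⇒ alpha decay (α)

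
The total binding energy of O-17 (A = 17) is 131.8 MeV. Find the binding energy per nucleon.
B.E./A = 131.8/17 = 7.753 MeV/nucleon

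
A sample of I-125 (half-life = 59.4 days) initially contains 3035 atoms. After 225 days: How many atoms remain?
N = N₀(1/2)^(t/t½) = 219.7 atoms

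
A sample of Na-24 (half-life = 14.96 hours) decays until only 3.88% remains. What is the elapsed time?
t = t½ × log₂(N₀/N) = 70.13 hours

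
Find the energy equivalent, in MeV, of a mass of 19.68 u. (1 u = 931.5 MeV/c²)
E = mc² = 18330 MeV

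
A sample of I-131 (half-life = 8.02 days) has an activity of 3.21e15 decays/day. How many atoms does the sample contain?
N = A/λ = 3.714e16 atoms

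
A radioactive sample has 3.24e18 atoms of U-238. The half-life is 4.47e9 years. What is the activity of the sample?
A = λN = 5.024e8 decays/year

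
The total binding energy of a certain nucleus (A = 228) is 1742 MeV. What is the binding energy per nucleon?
B.E./A = 1742/228 = 7.64 MeV/nucleon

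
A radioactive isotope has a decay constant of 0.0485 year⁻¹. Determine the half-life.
t½ = ln(2)/λ = 14.29 years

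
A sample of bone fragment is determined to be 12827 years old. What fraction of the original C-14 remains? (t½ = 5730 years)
N/N₀ = (1/2)^(t/t½) = 0.2119 = 21.2%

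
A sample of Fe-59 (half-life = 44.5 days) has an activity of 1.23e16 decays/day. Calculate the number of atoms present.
N = A/λ = 7.897e17 atoms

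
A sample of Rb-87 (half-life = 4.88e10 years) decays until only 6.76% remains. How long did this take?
t = t½ × log₂(N₀/N) = 1.897e11 years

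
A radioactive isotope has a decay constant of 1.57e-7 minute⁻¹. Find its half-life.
t½ = ln(2)/λ = 4.415e6 minutes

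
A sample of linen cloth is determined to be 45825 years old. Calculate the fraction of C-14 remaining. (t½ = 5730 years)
N/N₀ = (1/2)^(t/t½) = 0.003913 = 0.391%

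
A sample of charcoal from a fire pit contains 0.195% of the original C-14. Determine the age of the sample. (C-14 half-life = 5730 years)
Age = t½ × log₂(1/ratio) = 51580 years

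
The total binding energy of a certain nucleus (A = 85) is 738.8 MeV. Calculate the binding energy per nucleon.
B.E./A = 738.8/85 = 8.692 MeV/nucleon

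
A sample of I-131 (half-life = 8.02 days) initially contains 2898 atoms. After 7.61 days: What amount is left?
N = N₀(1/2)^(t/t½) = 1501 atoms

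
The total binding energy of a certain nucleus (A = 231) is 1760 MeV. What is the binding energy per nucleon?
B.E./A = 1760/231 = 7.619 MeV/nucleon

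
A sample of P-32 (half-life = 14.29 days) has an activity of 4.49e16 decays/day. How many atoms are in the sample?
N = A/λ = 9.257e17 atoms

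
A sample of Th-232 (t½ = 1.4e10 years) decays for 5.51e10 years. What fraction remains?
N/N₀ = (1/2)^(t/t½) = 0.06535 = 6.53%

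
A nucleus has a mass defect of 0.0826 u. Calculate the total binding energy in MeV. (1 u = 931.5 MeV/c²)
B.E. = Δm × 931.5 = 76.94 MeV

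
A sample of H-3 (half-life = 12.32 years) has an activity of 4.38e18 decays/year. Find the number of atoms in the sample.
N = A/λ = 7.785e19 atoms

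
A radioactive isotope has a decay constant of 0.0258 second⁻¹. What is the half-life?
t½ = ln(2)/λ = 26.87 seconds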